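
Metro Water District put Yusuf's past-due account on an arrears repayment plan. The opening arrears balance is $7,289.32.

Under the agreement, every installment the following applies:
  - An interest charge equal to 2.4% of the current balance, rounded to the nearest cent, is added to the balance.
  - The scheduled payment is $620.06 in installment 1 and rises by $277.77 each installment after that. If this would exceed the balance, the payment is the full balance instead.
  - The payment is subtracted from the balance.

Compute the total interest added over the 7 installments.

Installment 1: opening $7,289.32; interest $174.94 → $7,464.26; payment $620.06; balance $6,844.20
Installment 2: opening $6,844.20; interest $164.26 → $7,008.46; payment $897.83; balance $6,110.63
Installment 3: opening $6,110.63; interest $146.66 → $6,257.29; payment $1,175.60; balance $5,081.69
Installment 4: opening $5,081.69; interest $121.96 → $5,203.65; payment $1,453.37; balance $3,750.28
Installment 5: opening $3,750.28; interest $90.01 → $3,840.29; payment $1,731.14; balance $2,109.15
Installment 6: opening $2,109.15; interest $50.62 → $2,159.77; payment $2,008.91; balance $150.86
Installment 7: opening $150.86; interest $3.62 → $154.48; payment $154.48; balance $0.00
Total interest: $174.94 + $164.26 + $146.66 + $121.96 + $90.01 + $50.62 + $3.62 = $752.07

$752.07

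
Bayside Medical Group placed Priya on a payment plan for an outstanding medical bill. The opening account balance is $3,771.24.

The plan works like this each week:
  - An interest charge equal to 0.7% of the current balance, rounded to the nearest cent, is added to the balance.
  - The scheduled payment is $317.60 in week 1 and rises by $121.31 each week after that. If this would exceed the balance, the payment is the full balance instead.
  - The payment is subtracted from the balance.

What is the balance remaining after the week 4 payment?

$1,862.89

Week 1: $3,771.24 +$26.40 interest = $3,797.64; pay $317.60 → $3,480.04
Week 2: $3,480.04 +$24.36 interest = $3,504.40; pay $438.91 → $3,065.49
Week 3: $3,065.49 +$21.46 interest = $3,086.95; pay $560.22 → $2,526.73
Week 4: $2,526.73 +$17.69 interest = $2,544.42; pay $681.53 → $1,862.89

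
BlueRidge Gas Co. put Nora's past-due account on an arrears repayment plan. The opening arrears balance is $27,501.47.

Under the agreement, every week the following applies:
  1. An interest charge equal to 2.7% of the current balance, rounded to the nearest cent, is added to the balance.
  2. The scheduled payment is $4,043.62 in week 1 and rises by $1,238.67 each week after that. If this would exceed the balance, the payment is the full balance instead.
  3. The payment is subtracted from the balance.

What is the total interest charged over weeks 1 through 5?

Week 1: $27,501.47 +$742.54 interest = $28,244.01; pay $4,043.62 → $24,200.39
Week 2: $24,200.39 +$653.41 interest = $24,853.80; pay $5,282.29 → $19,571.51
Week 3: $19,571.51 +$528.43 interest = $20,099.94; pay $6,520.96 → $13,578.98
Week 4: $13,578.98 +$366.63 interest = $13,945.61; pay $7,759.63 → $6,185.98
Week 5: $6,185.98 +$167.02 interest = $6,353.00; pay $6,353.00 → $0.00
Total interest: $742.54 + $653.41 + $528.43 + $366.63 + $167.02 = $2,458.03

$2,458.03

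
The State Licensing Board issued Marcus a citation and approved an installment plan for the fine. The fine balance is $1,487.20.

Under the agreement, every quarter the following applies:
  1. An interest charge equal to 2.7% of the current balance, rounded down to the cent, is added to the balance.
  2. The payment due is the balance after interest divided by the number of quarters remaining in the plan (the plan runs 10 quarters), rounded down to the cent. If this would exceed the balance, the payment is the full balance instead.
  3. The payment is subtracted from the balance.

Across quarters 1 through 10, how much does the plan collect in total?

$1,726.89

Quarter 1: opening $1,487.20; interest $40.15 → $1,527.35; payment $152.73; balance $1,374.62
Quarter 2: opening $1,374.62; interest $37.11 → $1,411.73; payment $156.85; balance $1,254.88
Quarter 3: opening $1,254.88; interest $33.88 → $1,288.76; payment $161.09; balance $1,127.67
Quarter 4: opening $1,127.67; interest $30.44 → $1,158.11; payment $165.44; balance $992.67
Quarter 5: opening $992.67; interest $26.80 → $1,019.47; payment $169.91; balance $849.56
Quarter 6: opening $849.56; interest $22.93 → $872.49; payment $174.49; balance $698.00
Quarter 7: opening $698.00; interest $18.84 → $716.84; payment $179.21; balance $537.63
Quarter 8: opening $537.63; interest $14.51 → $552.14; payment $184.04; balance $368.10
Quarter 9: opening $368.10; interest $9.93 → $378.03; payment $189.01; balance $189.02
Quarter 10: opening $189.02; interest $5.10 → $194.12; payment $194.12; balance $0.00
Total paid: $1,726.89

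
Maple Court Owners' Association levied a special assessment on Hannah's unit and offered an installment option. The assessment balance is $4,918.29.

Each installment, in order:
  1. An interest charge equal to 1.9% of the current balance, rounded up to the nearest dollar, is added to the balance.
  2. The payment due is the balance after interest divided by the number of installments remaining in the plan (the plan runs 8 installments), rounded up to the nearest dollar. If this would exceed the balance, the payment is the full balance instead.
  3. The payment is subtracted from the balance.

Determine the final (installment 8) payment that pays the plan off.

Installment 1: $4,918.29 +$94.00 interest = $5,012.29; pay $627.00 → $4,385.29
Installment 2: $4,385.29 +$84.00 interest = $4,469.29; pay $639.00 → $3,830.29
Installment 3: $3,830.29 +$73.00 interest = $3,903.29; pay $651.00 → $3,252.29
Installment 4: $3,252.29 +$62.00 interest = $3,314.29; pay $663.00 → $2,651.29
Installment 5: $2,651.29 +$51.00 interest = $2,702.29; pay $676.00 → $2,026.29
Installment 6: $2,026.29 +$39.00 interest = $2,065.29; pay $689.00 → $1,376.29
Installment 7: $1,376.29 +$27.00 interest = $1,403.29; pay $702.00 → $701.29
Installment 8: $701.29 +$14.00 interest = $715.29; pay $715.29 → $0.00

$715.29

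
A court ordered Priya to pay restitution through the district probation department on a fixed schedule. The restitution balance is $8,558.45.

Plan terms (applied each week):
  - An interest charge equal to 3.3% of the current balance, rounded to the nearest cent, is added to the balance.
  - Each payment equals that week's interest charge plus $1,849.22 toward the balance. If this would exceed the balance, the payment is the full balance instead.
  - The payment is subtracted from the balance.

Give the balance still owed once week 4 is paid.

Week 1: opening $8,558.45; interest $282.43 → $8,840.88; payment $2,131.65; balance $6,709.23
Week 2: opening $6,709.23; interest $221.40 → $6,930.63; payment $2,070.62; balance $4,860.01
Week 3: opening $4,860.01; interest $160.38 → $5,020.39; payment $2,009.60; balance $3,010.79
Week 4: opening $3,010.79; interest $99.36 → $3,110.15; payment $1,948.58; balance $1,161.57

$1,161.57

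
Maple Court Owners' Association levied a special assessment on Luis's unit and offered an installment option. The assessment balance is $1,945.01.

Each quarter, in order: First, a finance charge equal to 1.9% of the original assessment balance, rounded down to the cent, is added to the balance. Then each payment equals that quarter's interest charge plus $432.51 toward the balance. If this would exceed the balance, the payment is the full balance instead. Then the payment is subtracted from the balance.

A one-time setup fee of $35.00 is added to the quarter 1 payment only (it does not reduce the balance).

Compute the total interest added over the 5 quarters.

Quarter 1: opening $1,945.01; interest $36.95 → $1,981.96; payment $469.46 (+ $35.00 fee); balance $1,512.50
Quarter 2: opening $1,512.50; interest $36.95 → $1,549.45; payment $469.46; balance $1,079.99
Quarter 3: opening $1,079.99; interest $36.95 → $1,116.94; payment $469.46; balance $647.48
Quarter 4: opening $647.48; interest $36.95 → $684.43; payment $469.46; balance $214.97
Quarter 5: opening $214.97; interest $36.95 → $251.92; payment $251.92; balance $0.00
Total interest: $36.95 + $36.95 + $36.95 + $36.95 + $36.95 = $184.75

$184.75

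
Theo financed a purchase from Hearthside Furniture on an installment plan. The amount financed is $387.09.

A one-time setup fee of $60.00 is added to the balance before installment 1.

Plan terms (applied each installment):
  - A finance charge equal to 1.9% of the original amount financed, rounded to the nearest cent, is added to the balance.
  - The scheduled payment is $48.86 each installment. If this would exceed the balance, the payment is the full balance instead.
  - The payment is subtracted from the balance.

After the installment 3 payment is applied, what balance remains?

Installment 1: $447.09 +$7.35 interest = $454.44; pay $48.86 → $405.58
Installment 2: $405.58 +$7.35 interest = $412.93; pay $48.86 → $364.07
Installment 3: $364.07 +$7.35 interest = $371.42; pay $48.86 → $322.56

$322.56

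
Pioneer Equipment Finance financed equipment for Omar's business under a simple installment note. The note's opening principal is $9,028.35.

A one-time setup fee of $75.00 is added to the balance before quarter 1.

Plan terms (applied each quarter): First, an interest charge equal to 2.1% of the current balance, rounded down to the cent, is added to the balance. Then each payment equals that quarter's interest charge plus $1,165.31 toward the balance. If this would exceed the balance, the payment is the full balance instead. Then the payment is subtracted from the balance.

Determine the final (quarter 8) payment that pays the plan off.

$966.04

Quarter 1: opening $9,103.35; interest $191.17 → $9,294.52; payment $1,356.48; balance $7,938.04
Quarter 2: opening $7,938.04; interest $166.69 → $8,104.73; payment $1,332.00; balance $6,772.73
Quarter 3: opening $6,772.73; interest $142.22 → $6,914.95; payment $1,307.53; balance $5,607.42
Quarter 4: opening $5,607.42; interest $117.75 → $5,725.17; payment $1,283.06; balance $4,442.11
Quarter 5: opening $4,442.11; interest $93.28 → $4,535.39; payment $1,258.59; balance $3,276.80
Quarter 6: opening $3,276.80; interest $68.81 → $3,345.61; payment $1,234.12; balance $2,111.49
Quarter 7: opening $2,111.49; interest $44.34 → $2,155.83; payment $1,209.65; balance $946.18
Quarter 8: opening $946.18; interest $19.86 → $966.04; payment $966.04; balance $0.00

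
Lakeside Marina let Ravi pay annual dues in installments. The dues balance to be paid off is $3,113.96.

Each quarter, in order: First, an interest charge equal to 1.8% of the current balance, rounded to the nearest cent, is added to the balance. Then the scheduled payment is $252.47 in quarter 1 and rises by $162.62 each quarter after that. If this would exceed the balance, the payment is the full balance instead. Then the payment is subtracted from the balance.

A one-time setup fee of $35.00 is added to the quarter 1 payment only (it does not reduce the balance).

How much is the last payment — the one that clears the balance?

$448.06

# | Opening | Interest | Payment | Fee | End bal
1 | $3,113.96 | $56.05 | $252.47 | $35.00 | $2,917.54
2 | $2,917.54 | $52.52 | $415.09 | — | $2,554.97
3 | $2,554.97 | $45.99 | $577.71 | — | $2,023.25
4 | $2,023.25 | $36.42 | $740.33 | — | $1,319.34
5 | $1,319.34 | $23.75 | $902.95 | — | $440.14
6 | $440.14 | $7.92 | $448.06 | — | $0.00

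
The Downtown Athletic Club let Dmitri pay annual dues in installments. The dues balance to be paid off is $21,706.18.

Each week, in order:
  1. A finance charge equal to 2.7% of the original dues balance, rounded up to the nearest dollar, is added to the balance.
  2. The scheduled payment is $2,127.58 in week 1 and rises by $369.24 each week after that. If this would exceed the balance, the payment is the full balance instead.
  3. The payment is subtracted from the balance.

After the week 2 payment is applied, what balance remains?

$18,255.78

Week 1: opening $21,706.18; interest $587.00 → $22,293.18; payment $2,127.58; balance $20,165.60
Week 2: opening $20,165.60; interest $587.00 → $20,752.60; payment $2,496.82; balance $18,255.78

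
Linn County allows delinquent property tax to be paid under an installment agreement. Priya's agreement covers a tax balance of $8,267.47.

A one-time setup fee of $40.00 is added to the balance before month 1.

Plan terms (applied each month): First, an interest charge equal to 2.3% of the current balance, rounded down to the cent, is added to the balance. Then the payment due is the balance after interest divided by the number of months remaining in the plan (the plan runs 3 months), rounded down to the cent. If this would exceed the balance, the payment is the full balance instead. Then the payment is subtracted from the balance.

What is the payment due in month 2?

Month 1: opening $8,307.47; interest $191.07 → $8,498.54; payment $2,832.84; balance $5,665.70
Month 2: opening $5,665.70; interest $130.31 → $5,796.01; payment $2,898.00; balance $2,898.01

$2,898.00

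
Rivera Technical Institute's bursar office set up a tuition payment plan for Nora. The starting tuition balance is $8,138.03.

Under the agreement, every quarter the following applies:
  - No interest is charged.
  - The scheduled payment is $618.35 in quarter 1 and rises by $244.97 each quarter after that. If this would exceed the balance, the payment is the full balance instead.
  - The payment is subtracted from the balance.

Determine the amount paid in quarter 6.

$1,843.20

Quarter 1: $8,138.03 − $618.35 → $7,519.68
Quarter 2: $7,519.68 − $863.32 → $6,656.36
Quarter 3: $6,656.36 − $1,108.29 → $5,548.07
Quarter 4: $5,548.07 − $1,353.26 → $4,194.81
Quarter 5: $4,194.81 − $1,598.23 → $2,596.58
Quarter 6: $2,596.58 − $1,843.20 → $753.38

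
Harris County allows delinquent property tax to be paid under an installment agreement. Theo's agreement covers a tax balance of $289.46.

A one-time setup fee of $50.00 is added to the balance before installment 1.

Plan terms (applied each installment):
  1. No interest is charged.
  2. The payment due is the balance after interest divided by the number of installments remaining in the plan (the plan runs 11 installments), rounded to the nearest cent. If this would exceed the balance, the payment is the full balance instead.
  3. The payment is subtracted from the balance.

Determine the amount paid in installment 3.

Installment 1: $339.46 − $30.86 → $308.60
Installment 2: $308.60 − $30.86 → $277.74
Installment 3: $277.74 − $30.86 → $246.88

$30.86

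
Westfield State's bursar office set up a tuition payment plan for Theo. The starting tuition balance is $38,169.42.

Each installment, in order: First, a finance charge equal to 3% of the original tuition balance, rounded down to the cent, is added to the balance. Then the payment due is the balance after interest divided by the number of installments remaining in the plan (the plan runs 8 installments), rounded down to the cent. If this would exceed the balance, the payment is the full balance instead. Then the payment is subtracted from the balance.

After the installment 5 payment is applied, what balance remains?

$17,352.09

Installment 1: $38,169.42 +$1,145.08 interest = $39,314.50; pay $4,914.31 → $34,400.19
Installment 2: $34,400.19 +$1,145.08 interest = $35,545.27; pay $5,077.89 → $30,467.38
Installment 3: $30,467.38 +$1,145.08 interest = $31,612.46; pay $5,268.74 → $26,343.72
Installment 4: $26,343.72 +$1,145.08 interest = $27,488.80; pay $5,497.76 → $21,991.04
Installment 5: $21,991.04 +$1,145.08 interest = $23,136.12; pay $5,784.03 → $17,352.09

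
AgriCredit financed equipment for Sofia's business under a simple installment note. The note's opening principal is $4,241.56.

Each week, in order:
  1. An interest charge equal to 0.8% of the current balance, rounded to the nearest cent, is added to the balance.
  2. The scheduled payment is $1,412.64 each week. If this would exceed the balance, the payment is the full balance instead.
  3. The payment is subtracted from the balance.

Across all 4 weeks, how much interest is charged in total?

Week 1: opening $4,241.56; interest $33.93 → $4,275.49; payment $1,412.64; balance $2,862.85
Week 2: opening $2,862.85; interest $22.90 → $2,885.75; payment $1,412.64; balance $1,473.11
Week 3: opening $1,473.11; interest $11.78 → $1,484.89; payment $1,412.64; balance $72.25
Week 4: opening $72.25; interest $0.58 → $72.83; payment $72.83; balance $0.00
Total interest: $33.93 + $22.90 + $11.78 + $0.58 = $69.19

$69.19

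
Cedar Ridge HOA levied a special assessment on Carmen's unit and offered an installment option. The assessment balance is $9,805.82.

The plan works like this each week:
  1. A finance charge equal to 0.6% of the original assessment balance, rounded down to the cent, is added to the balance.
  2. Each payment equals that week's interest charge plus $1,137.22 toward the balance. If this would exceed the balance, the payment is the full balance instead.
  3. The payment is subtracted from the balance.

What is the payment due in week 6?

$1,196.05

Week 1: opening $9,805.82; interest $58.83 → $9,864.65; payment $1,196.05; balance $8,668.60
Week 2: opening $8,668.60; interest $58.83 → $8,727.43; payment $1,196.05; balance $7,531.38
Week 3: opening $7,531.38; interest $58.83 → $7,590.21; payment $1,196.05; balance $6,394.16
Week 4: opening $6,394.16; interest $58.83 → $6,452.99; payment $1,196.05; balance $5,256.94
Week 5: opening $5,256.94; interest $58.83 → $5,315.77; payment $1,196.05; balance $4,119.72
Week 6: opening $4,119.72; interest $58.83 → $4,178.55; payment $1,196.05; balance $2,982.50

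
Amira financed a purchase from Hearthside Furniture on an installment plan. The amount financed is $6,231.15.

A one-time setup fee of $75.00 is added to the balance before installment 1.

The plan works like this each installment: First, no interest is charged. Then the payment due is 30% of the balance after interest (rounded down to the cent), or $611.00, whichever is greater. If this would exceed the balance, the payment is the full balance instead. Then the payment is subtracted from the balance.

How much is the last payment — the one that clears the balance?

$292.12

Installment 1: opening $6,306.15; payment $1,891.84; balance $4,414.31
Installment 2: opening $4,414.31; payment $1,324.29; balance $3,090.02
Installment 3: opening $3,090.02; payment $927.00; balance $2,163.02
Installment 4: opening $2,163.02; payment $648.90; balance $1,514.12
Installment 5: opening $1,514.12; payment $611.00; balance $903.12
Installment 6: opening $903.12; payment $611.00; balance $292.12
Installment 7: opening $292.12; payment $292.12; balance $0.00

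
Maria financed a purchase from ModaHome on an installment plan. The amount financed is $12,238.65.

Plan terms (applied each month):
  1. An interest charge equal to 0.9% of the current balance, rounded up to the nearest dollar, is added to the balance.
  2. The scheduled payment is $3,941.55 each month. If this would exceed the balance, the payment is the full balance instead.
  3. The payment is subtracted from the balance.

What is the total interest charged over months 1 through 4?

Month 1: opening $12,238.65; interest $111.00 → $12,349.65; payment $3,941.55; balance $8,408.10
Month 2: opening $8,408.10; interest $76.00 → $8,484.10; payment $3,941.55; balance $4,542.55
Month 3: opening $4,542.55; interest $41.00 → $4,583.55; payment $3,941.55; balance $642.00
Month 4: opening $642.00; interest $6.00 → $648.00; payment $648.00; balance $0.00
Total interest: $111.00 + $76.00 + $41.00 + $6.00 = $234.00

$234.00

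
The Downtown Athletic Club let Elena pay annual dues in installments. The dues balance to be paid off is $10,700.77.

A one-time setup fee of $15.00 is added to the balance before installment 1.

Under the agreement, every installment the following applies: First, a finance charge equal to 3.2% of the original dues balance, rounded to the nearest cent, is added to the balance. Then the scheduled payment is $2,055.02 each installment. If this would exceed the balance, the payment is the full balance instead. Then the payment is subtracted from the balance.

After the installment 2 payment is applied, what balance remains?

$7,290.57

Installment 1: opening $10,715.77; interest $342.42 → $11,058.19; payment $2,055.02; balance $9,003.17
Installment 2: opening $9,003.17; interest $342.42 → $9,345.59; payment $2,055.02; balance $7,290.57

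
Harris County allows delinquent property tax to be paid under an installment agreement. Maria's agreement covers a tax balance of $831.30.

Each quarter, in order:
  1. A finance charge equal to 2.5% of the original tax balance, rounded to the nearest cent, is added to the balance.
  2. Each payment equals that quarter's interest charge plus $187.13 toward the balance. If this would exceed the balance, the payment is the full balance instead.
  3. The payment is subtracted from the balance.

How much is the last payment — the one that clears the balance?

$103.56

# | Opening | Interest | Payment | End bal
1 | $831.30 | $20.78 | $207.91 | $644.17
2 | $644.17 | $20.78 | $207.91 | $457.04
3 | $457.04 | $20.78 | $207.91 | $269.91
4 | $269.91 | $20.78 | $207.91 | $82.78
5 | $82.78 | $20.78 | $103.56 | $0.00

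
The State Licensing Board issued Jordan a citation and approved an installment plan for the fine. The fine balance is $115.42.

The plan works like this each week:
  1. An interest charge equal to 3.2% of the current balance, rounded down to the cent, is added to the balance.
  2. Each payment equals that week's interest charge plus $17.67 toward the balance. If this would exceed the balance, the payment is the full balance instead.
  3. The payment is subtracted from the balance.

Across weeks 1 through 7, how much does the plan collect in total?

Week 1: $115.42 +$3.69 interest = $119.11; pay $21.36 → $97.75
Week 2: $97.75 +$3.12 interest = $100.87; pay $20.79 → $80.08
Week 3: $80.08 +$2.56 interest = $82.64; pay $20.23 → $62.41
Week 4: $62.41 +$1.99 interest = $64.40; pay $19.66 → $44.74
Week 5: $44.74 +$1.43 interest = $46.17; pay $19.10 → $27.07
Week 6: $27.07 +$0.86 interest = $27.93; pay $18.53 → $9.40
Week 7: $9.40 +$0.30 interest = $9.70; pay $9.70 → $0.00
Total paid: $129.37

$129.37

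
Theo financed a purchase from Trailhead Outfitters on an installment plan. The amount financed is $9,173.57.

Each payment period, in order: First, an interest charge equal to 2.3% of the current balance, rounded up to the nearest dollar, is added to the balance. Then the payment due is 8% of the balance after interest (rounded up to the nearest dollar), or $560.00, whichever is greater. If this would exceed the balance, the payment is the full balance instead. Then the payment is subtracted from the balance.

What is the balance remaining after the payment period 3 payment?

$7,646.57

Payment period 1: $9,173.57 +$211.00 interest = $9,384.57; pay $751.00 → $8,633.57
Payment period 2: $8,633.57 +$199.00 interest = $8,832.57; pay $707.00 → $8,125.57
Payment period 3: $8,125.57 +$187.00 interest = $8,312.57; pay $666.00 → $7,646.57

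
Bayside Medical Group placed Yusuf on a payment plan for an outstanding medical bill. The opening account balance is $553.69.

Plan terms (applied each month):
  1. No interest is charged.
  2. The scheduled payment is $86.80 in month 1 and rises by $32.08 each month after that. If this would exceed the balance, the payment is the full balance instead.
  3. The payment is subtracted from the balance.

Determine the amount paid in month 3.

Month 1: $553.69 − $86.80 → $466.89
Month 2: $466.89 − $118.88 → $348.01
Month 3: $348.01 − $150.96 → $197.05

$150.96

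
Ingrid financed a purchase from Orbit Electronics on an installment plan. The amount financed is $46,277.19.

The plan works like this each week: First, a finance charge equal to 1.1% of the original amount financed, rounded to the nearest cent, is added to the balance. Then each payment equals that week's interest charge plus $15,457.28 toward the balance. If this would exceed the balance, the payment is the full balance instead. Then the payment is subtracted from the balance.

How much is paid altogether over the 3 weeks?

$47,804.34

Week 1: $46,277.19 +$509.05 interest = $46,786.24; pay $15,966.33 → $30,819.91
Week 2: $30,819.91 +$509.05 interest = $31,328.96; pay $15,966.33 → $15,362.63
Week 3: $15,362.63 +$509.05 interest = $15,871.68; pay $15,871.68 → $0.00
Total paid: $47,804.34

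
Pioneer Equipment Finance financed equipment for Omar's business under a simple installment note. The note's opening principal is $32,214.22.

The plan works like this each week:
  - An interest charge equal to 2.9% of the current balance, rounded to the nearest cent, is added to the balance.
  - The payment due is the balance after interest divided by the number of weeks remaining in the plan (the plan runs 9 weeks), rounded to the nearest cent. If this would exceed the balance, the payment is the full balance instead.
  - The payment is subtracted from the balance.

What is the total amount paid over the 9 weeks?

Week 1: $32,214.22 +$934.21 interest = $33,148.43; pay $3,683.16 → $29,465.27
Week 2: $29,465.27 +$854.49 interest = $30,319.76; pay $3,789.97 → $26,529.79
Week 3: $26,529.79 +$769.36 interest = $27,299.15; pay $3,899.88 → $23,399.27
Week 4: $23,399.27 +$678.58 interest = $24,077.85; pay $4,012.98 → $20,064.87
Week 5: $20,064.87 +$581.88 interest = $20,646.75; pay $4,129.35 → $16,517.40
Week 6: $16,517.40 +$479.00 interest = $16,996.40; pay $4,249.10 → $12,747.30
Week 7: $12,747.30 +$369.67 interest = $13,116.97; pay $4,372.32 → $8,744.65
Week 8: $8,744.65 +$253.59 interest = $8,998.24; pay $4,499.12 → $4,499.12
Week 9: $4,499.12 +$130.47 interest = $4,629.59; pay $4,629.59 → $0.00
Total paid: $37,265.47

$37,265.47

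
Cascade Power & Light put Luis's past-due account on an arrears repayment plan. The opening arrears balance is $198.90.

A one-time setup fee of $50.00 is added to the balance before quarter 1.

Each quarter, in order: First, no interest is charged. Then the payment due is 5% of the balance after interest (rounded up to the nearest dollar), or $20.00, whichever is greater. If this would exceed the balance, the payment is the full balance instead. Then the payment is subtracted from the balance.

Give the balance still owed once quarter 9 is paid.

$68.90

# | Opening | Payment | End bal
1 | $248.90 | $20.00 | $228.90
2 | $228.90 | $20.00 | $208.90
3 | $208.90 | $20.00 | $188.90
4 | $188.90 | $20.00 | $168.90
5 | $168.90 | $20.00 | $148.90
6 | $148.90 | $20.00 | $128.90
7 | $128.90 | $20.00 | $108.90
8 | $108.90 | $20.00 | $88.90
9 | $88.90 | $20.00 | $68.90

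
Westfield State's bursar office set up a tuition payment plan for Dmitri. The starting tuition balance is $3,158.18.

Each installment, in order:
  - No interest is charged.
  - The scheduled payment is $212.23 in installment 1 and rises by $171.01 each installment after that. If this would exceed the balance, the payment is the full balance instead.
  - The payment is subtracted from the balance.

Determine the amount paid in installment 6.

# | Opening | Payment | End bal
1 | $3,158.18 | $212.23 | $2,945.95
2 | $2,945.95 | $383.24 | $2,562.71
3 | $2,562.71 | $554.25 | $2,008.46
4 | $2,008.46 | $725.26 | $1,283.20
5 | $1,283.20 | $896.27 | $386.93
6 | $386.93 | $386.93 | $0.00

$386.93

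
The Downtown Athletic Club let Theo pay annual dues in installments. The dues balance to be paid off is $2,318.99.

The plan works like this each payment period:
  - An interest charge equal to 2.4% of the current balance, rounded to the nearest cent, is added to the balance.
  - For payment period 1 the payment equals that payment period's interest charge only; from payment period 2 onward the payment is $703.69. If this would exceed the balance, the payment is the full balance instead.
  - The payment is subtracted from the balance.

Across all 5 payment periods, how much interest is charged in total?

Payment period 1: $2,318.99 +$55.66 interest = $2,374.65; pay $55.66 → $2,318.99
Payment period 2: $2,318.99 +$55.66 interest = $2,374.65; pay $703.69 → $1,670.96
Payment period 3: $1,670.96 +$40.10 interest = $1,711.06; pay $703.69 → $1,007.37
Payment period 4: $1,007.37 +$24.18 interest = $1,031.55; pay $703.69 → $327.86
Payment period 5: $327.86 +$7.87 interest = $335.73; pay $335.73 → $0.00
Total interest: $55.66 + $55.66 + $40.10 + $24.18 + $7.87 = $183.47

$183.47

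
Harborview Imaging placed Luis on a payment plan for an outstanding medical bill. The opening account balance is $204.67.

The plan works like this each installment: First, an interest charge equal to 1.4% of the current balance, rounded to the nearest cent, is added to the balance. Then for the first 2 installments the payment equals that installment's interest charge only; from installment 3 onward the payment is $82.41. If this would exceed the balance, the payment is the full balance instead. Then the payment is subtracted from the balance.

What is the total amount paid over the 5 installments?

Installment 1: $204.67 +$2.87 interest = $207.54; pay $2.87 → $204.67
Installment 2: $204.67 +$2.87 interest = $207.54; pay $2.87 → $204.67
Installment 3: $204.67 +$2.87 interest = $207.54; pay $82.41 → $125.13
Installment 4: $125.13 +$1.75 interest = $126.88; pay $82.41 → $44.47
Installment 5: $44.47 +$0.62 interest = $45.09; pay $45.09 → $0.00
Total paid: $215.65

$215.65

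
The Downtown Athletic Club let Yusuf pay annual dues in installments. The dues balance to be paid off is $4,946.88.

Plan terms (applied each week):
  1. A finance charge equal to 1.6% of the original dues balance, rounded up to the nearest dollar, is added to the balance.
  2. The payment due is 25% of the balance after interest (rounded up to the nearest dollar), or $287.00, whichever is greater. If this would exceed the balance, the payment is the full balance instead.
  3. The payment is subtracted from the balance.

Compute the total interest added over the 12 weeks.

Week 1: opening $4,946.88; interest $80.00 → $5,026.88; payment $1,257.00; balance $3,769.88
Week 2: opening $3,769.88; interest $80.00 → $3,849.88; payment $963.00; balance $2,886.88
Week 3: opening $2,886.88; interest $80.00 → $2,966.88; payment $742.00; balance $2,224.88
Week 4: opening $2,224.88; interest $80.00 → $2,304.88; payment $577.00; balance $1,727.88
Week 5: opening $1,727.88; interest $80.00 → $1,807.88; payment $452.00; balance $1,355.88
Week 6: opening $1,355.88; interest $80.00 → $1,435.88; payment $359.00; balance $1,076.88
Week 7: opening $1,076.88; interest $80.00 → $1,156.88; payment $290.00; balance $866.88
Week 8: opening $866.88; interest $80.00 → $946.88; payment $287.00; balance $659.88
Week 9: opening $659.88; interest $80.00 → $739.88; payment $287.00; balance $452.88
Week 10: opening $452.88; interest $80.00 → $532.88; payment $287.00; balance $245.88
Week 11: opening $245.88; interest $80.00 → $325.88; payment $287.00; balance $38.88
Week 12: opening $38.88; interest $80.00 → $118.88; payment $118.88; balance $0.00
Total interest: $80.00 + $80.00 + $80.00 + $80.00 + $80.00 + $80.00 + $80.00 + $80.00 + $80.00 + $80.00 + $80.00 + $80.00 = $960.00

$960.00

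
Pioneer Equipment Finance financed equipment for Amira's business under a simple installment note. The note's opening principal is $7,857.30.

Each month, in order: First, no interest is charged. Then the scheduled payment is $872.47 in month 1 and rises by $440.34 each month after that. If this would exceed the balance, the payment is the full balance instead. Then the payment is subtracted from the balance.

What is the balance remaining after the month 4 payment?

$1,725.38

Month 1: opening $7,857.30; payment $872.47; balance $6,984.83
Month 2: opening $6,984.83; payment $1,312.81; balance $5,672.02
Month 3: opening $5,672.02; payment $1,753.15; balance $3,918.87
Month 4: opening $3,918.87; payment $2,193.49; balance $1,725.38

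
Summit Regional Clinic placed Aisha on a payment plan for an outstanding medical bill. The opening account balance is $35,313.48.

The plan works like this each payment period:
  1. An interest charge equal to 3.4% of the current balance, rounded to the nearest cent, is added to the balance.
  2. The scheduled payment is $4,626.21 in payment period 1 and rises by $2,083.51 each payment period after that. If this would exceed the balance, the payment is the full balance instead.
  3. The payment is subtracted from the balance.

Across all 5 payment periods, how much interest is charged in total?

$4,077.81

Payment period 1: $35,313.48 +$1,200.66 interest = $36,514.14; pay $4,626.21 → $31,887.93
Payment period 2: $31,887.93 +$1,084.19 interest = $32,972.12; pay $6,709.72 → $26,262.40
Payment period 3: $26,262.40 +$892.92 interest = $27,155.32; pay $8,793.23 → $18,362.09
Payment period 4: $18,362.09 +$624.31 interest = $18,986.40; pay $10,876.74 → $8,109.66
Payment period 5: $8,109.66 +$275.73 interest = $8,385.39; pay $8,385.39 → $0.00
Total interest: $1,200.66 + $1,084.19 + $892.92 + $624.31 + $275.73 = $4,077.81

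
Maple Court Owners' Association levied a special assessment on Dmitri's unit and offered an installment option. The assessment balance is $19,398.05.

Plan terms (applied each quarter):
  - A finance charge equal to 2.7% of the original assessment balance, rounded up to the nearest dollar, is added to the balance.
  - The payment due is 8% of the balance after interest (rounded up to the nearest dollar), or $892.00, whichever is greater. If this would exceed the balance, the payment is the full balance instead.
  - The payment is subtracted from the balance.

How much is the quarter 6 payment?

# | Opening | Interest | Payment | End bal
1 | $19,398.05 | $524.00 | $1,594.00 | $18,328.05
2 | $18,328.05 | $524.00 | $1,509.00 | $17,343.05
3 | $17,343.05 | $524.00 | $1,430.00 | $16,437.05
4 | $16,437.05 | $524.00 | $1,357.00 | $15,604.05
5 | $15,604.05 | $524.00 | $1,291.00 | $14,837.05
6 | $14,837.05 | $524.00 | $1,229.00 | $14,132.05

$1,229.00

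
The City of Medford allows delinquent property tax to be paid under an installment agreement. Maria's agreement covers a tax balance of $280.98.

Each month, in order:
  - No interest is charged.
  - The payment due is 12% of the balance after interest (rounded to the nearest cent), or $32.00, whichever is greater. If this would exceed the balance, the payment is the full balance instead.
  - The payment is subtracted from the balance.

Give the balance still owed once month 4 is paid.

Month 1: opening $280.98; payment $33.72; balance $247.26
Month 2: opening $247.26; payment $32.00; balance $215.26
Month 3: opening $215.26; payment $32.00; balance $183.26
Month 4: opening $183.26; payment $32.00; balance $151.26

$151.26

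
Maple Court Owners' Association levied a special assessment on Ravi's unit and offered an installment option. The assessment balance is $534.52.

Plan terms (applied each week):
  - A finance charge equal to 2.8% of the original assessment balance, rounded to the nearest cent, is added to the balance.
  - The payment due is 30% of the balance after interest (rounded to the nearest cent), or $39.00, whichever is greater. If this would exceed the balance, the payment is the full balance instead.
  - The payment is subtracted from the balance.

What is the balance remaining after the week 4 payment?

# | Opening | Interest | Payment | End bal
1 | $534.52 | $14.97 | $164.85 | $384.64
2 | $384.64 | $14.97 | $119.88 | $279.73
3 | $279.73 | $14.97 | $88.41 | $206.29
4 | $206.29 | $14.97 | $66.38 | $154.88

$154.88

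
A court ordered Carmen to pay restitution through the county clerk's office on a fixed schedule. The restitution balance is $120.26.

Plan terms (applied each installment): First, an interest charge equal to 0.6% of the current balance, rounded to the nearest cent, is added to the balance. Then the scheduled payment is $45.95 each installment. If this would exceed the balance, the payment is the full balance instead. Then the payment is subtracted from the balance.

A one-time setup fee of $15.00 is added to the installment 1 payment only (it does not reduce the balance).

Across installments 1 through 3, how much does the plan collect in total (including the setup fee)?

$136.61

# | Opening | Interest | Payment | Fee | End bal
1 | $120.26 | $0.72 | $45.95 | $15.00 | $75.03
2 | $75.03 | $0.45 | $45.95 | — | $29.53
3 | $29.53 | $0.18 | $29.71 | — | $0.00
Total paid: $136.61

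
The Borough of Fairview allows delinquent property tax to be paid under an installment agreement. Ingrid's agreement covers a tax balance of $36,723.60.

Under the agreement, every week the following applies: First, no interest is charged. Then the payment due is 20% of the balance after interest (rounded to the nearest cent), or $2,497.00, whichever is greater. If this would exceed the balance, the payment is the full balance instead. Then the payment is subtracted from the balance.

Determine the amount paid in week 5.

Week 1: $36,723.60 − $7,344.72 → $29,378.88
Week 2: $29,378.88 − $5,875.78 → $23,503.10
Week 3: $23,503.10 − $4,700.62 → $18,802.48
Week 4: $18,802.48 − $3,760.50 → $15,041.98
Week 5: $15,041.98 − $3,008.40 → $12,033.58

$3,008.40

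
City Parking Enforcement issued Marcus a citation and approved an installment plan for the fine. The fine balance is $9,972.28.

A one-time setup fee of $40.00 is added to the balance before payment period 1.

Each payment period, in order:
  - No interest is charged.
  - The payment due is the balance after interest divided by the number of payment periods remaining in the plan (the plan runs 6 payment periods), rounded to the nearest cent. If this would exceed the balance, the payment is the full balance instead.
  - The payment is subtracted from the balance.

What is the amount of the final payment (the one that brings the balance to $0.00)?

$1,668.71

Payment period 1: opening $10,012.28; payment $1,668.71; balance $8,343.57
Payment period 2: opening $8,343.57; payment $1,668.71; balance $6,674.86
Payment period 3: opening $6,674.86; payment $1,668.72; balance $5,006.14
Payment period 4: opening $5,006.14; payment $1,668.71; balance $3,337.43
Payment period 5: opening $3,337.43; payment $1,668.72; balance $1,668.71
Payment period 6: opening $1,668.71; payment $1,668.71; balance $0.00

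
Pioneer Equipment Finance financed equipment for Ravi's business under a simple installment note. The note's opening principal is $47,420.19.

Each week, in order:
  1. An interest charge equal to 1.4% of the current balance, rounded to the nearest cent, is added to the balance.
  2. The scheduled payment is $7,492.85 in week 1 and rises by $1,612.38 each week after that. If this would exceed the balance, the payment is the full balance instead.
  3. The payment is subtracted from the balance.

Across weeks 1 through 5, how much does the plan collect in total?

$49,542.76

Week 1: opening $47,420.19; interest $663.88 → $48,084.07; payment $7,492.85; balance $40,591.22
Week 2: opening $40,591.22; interest $568.28 → $41,159.50; payment $9,105.23; balance $32,054.27
Week 3: opening $32,054.27; interest $448.76 → $32,503.03; payment $10,717.61; balance $21,785.42
Week 4: opening $21,785.42; interest $305.00 → $22,090.42; payment $12,329.99; balance $9,760.43
Week 5: opening $9,760.43; interest $136.65 → $9,897.08; payment $9,897.08; balance $0.00
Total paid: $49,542.76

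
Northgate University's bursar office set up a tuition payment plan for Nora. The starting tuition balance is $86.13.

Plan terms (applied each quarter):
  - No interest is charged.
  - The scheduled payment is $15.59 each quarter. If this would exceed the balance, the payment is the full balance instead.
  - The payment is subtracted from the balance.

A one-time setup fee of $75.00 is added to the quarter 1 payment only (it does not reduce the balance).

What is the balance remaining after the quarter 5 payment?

$8.18

Quarter 1: opening $86.13; payment $15.59 (+ $75.00 fee); balance $70.54
Quarter 2: opening $70.54; payment $15.59; balance $54.95
Quarter 3: opening $54.95; payment $15.59; balance $39.36
Quarter 4: opening $39.36; payment $15.59; balance $23.77
Quarter 5: opening $23.77; payment $15.59; balance $8.18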